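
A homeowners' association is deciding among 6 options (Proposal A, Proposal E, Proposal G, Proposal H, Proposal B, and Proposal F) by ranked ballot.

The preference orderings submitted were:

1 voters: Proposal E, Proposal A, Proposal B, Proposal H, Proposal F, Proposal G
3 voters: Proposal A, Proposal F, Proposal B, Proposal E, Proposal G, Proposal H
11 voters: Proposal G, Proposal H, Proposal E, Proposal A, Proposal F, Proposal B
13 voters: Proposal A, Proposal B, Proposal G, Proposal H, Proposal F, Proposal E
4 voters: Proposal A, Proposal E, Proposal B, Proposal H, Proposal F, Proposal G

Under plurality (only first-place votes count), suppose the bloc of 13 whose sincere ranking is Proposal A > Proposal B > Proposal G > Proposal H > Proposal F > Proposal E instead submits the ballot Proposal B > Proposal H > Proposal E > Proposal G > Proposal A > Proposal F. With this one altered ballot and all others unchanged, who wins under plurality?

Proposal B

First-place totals with the altered ballot: Proposal A 7, Proposal E 1, Proposal G 11, Proposal H 0, Proposal B 13, Proposal F 0.
The switch changes the winner from Proposal A to Proposal B.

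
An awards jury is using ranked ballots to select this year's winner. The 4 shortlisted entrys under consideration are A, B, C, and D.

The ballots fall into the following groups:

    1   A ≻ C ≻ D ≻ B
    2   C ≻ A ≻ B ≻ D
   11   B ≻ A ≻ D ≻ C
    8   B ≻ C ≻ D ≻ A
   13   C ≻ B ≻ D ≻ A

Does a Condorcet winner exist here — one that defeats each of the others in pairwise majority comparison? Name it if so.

B

Head-to-head results (35 voters total):
A vs B: B wins 32–3.
A vs C: C wins 23–12.
A vs D: D wins 21–14.
B vs C: B wins 19–16.
B vs D: B wins 34–1.
C vs D: C wins 24–11.
B beats each rival — A (32–3), C (19–16), D (34–1) — so B is the Condorcet winner.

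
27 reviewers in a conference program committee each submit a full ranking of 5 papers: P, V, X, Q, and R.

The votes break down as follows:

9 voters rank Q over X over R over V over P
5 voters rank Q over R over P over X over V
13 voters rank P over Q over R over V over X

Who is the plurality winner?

Q

First-place vote totals:
  P: 13
  V: 0
  X: 0
  Q: 14
  R: 0
Q has the most first-place votes.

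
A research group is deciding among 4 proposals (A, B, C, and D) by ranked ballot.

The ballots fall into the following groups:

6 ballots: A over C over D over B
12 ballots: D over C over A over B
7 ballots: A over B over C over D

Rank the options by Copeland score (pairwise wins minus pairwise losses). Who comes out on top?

Pairwise results:
  A vs B: A wins 25–0.
  A vs C: A wins 13–12.
  A vs D: A wins 13–12.
  B vs C: C wins 18–7.
  B vs D: D wins 18–7.
  C vs D: C wins 13–12.
Copeland scores (wins − losses):
  A: 3 − 0 = 3
  B: 0 − 3 = -3
  C: 2 − 1 = 1
  D: 1 − 2 = -1
A has the best Copeland score.

A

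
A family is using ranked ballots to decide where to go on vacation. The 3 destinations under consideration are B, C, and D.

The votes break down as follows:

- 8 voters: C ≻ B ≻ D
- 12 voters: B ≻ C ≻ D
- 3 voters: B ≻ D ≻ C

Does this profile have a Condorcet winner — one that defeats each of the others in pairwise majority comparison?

Yes

Head-to-head results (23 voters total):
B vs C: B wins 15–8.
B vs D: B wins 23–0.
C vs D: C wins 20–3.
B beats each rival — C (15–8), D (23–0) — so B is the Condorcet winner.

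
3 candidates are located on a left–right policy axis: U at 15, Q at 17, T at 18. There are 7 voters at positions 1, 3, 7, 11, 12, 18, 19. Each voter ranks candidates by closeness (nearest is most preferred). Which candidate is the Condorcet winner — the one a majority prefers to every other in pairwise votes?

U

With single-peaked preferences on a line, the Condorcet winner is the candidate closest to the median voter.
The median voter (position 11) is closest to U at 15.
Check: U vs T — voters closer to U: 5 of 7.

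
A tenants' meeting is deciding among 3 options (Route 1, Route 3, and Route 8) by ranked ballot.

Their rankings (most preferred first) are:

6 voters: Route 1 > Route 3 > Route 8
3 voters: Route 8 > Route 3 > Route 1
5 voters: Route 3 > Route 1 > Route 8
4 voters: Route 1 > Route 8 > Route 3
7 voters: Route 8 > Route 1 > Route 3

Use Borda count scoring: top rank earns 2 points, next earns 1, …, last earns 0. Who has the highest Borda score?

Route 1

Borda scores:
  Route 1: 6·2 + 3·0 + 5·1 + 4·2 + 7·1 = 32
  Route 3: 6·1 + 3·1 + 5·2 + 4·0 + 7·0 = 19
  Route 8: 6·0 + 3·2 + 5·0 + 4·1 + 7·2 = 24
Route 1 has the highest total.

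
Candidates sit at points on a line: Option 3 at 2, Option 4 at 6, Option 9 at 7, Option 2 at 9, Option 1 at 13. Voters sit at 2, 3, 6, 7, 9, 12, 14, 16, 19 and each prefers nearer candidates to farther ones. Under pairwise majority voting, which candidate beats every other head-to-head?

With single-peaked preferences on a line, the Condorcet winner is the candidate closest to the median voter.
The median voter (position 9) is closest to Option 2 at 9.
Check: Option 2 vs Option 1 — voters closer to Option 2: 5 of 9.

Option 2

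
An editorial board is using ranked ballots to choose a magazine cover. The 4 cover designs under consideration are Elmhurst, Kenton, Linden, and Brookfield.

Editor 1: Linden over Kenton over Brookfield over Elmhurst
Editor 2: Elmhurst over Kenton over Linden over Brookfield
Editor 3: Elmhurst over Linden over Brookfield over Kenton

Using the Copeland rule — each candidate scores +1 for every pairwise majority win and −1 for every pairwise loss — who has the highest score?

Pairwise results:
  Elmhurst vs Kenton: Elmhurst wins 2–1.
  Elmhurst vs Linden: Elmhurst wins 2–1.
  Elmhurst vs Brookfield: Elmhurst wins 2–1.
  Kenton vs Linden: Linden wins 2–1.
  Kenton vs Brookfield: Kenton wins 2–1.
  Linden vs Brookfield: Linden wins 3–0.
Copeland scores (wins − losses):
  Elmhurst: 3 − 0 = 3
  Kenton: 1 − 2 = -1
  Linden: 2 − 1 = 1
  Brookfield: 0 − 3 = -3
Elmhurst has the best Copeland score.

Elmhurst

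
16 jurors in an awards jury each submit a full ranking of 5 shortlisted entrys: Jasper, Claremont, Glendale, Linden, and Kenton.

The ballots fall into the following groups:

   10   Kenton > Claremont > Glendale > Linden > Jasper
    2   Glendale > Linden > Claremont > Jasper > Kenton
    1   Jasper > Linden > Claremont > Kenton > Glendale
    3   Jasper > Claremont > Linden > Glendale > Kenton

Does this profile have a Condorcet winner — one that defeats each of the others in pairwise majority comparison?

Yes

Head-to-head results (16 voters total):
Jasper vs Claremont: Claremont wins 12–4.
Jasper vs Glendale: Glendale wins 12–4.
Jasper vs Linden: Linden wins 12–4.
Jasper vs Kenton: Kenton wins 10–6.
Claremont vs Glendale: Claremont wins 14–2.
Claremont vs Linden: Claremont wins 13–3.
Claremont vs Kenton: Kenton wins 10–6.
Glendale vs Linden: Glendale wins 12–4.
Glendale vs Kenton: Kenton wins 11–5.
Linden vs Kenton: Kenton wins 10–6.
Kenton beats each rival — Jasper (10–6), Claremont (10–6), Glendale (11–5), Linden (10–6) — so Kenton is the Condorcet winner.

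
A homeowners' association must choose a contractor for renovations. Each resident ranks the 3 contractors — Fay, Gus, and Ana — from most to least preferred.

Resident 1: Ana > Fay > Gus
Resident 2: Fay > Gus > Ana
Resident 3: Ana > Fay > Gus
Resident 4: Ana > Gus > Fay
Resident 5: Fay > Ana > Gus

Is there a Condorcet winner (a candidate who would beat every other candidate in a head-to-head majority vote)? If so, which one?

Head-to-head results (5 voters total):
Fay vs Gus: Fay wins 4–1.
Fay vs Ana: Ana wins 3–2.
Gus vs Ana: Ana wins 4–1.
Ana beats each rival — Fay (3–2), Gus (4–1) — so Ana is the Condorcet winner.

Ana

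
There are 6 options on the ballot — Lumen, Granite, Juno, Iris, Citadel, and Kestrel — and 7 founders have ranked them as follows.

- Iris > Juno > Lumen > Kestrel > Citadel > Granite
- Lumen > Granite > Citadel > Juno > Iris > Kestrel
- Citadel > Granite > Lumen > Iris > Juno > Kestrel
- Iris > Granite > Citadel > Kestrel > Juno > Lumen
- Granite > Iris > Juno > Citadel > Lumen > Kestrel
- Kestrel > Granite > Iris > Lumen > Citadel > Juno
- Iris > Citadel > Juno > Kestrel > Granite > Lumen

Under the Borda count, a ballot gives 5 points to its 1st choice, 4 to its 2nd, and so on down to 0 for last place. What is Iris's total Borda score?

Borda scores:
  Lumen: 3 + 5 + 3 + 0 + 1 + 2 + 0 = 14
  Granite: 0 + 4 + 4 + 4 + 5 + 4 + 1 = 22
  Juno: 4 + 2 + 1 + 1 + 3 + 0 + 3 = 14
  Iris: 5 + 1 + 2 + 5 + 4 + 3 + 5 = 25
  Citadel: 1 + 3 + 5 + 3 + 2 + 1 + 4 = 19
  Kestrel: 2 + 0 + 0 + 2 + 0 + 5 + 2 = 11

25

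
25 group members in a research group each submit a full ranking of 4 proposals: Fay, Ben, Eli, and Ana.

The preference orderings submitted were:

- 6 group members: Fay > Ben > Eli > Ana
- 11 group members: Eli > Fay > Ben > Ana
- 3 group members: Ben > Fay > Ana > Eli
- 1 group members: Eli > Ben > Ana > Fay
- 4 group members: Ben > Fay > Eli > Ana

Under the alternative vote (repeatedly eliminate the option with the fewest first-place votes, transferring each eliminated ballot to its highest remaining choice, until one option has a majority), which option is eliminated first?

Ana

Round 1: Eli 12, Ben 7, Fay 6, Ana 0. Ana has the fewest and is eliminated.
Round 2: Eli 12, Ben 7, Fay 6. Fay has the fewest and is eliminated.
Round 3: Ben 13, Eli 12. Ben has a majority.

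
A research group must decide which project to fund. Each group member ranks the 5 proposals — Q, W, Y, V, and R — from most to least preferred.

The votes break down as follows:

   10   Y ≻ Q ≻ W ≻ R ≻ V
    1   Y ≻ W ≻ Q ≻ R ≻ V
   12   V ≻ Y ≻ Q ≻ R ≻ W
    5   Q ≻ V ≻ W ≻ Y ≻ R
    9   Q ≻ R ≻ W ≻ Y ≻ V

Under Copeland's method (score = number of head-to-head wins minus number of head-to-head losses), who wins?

Y

Pairwise results:
  Q vs W: Q wins 36–1.
  Q vs Y: Y wins 23–14.
  Q vs V: Q wins 25–12.
  Q vs R: Q wins 37–0.
  W vs Y: Y wins 23–14.
  W vs V: W wins 20–17.
  W vs R: R wins 21–16.
  Y vs V: Y wins 20–17.
  Y vs R: Y wins 28–9.
  V vs R: R wins 20–17.
Copeland scores (wins − losses):
  Q: 3 − 1 = 2
  W: 1 − 3 = -2
  Y: 4 − 0 = 4
  V: 0 − 4 = -4
  R: 2 − 2 = 0
Y has the best Copeland score.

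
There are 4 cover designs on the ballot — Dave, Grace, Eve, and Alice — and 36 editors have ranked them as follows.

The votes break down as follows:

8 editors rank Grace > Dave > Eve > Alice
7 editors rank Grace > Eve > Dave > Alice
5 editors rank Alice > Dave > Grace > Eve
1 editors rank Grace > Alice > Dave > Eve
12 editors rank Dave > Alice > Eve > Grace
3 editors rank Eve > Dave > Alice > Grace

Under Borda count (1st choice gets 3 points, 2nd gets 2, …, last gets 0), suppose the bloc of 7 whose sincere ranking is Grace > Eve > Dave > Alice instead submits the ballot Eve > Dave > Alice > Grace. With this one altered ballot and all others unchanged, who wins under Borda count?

Borda totals with the altered ballot: Dave 83, Grace 32, Eve 50, Alice 51.
The winner is unchanged: still Dave.

Dave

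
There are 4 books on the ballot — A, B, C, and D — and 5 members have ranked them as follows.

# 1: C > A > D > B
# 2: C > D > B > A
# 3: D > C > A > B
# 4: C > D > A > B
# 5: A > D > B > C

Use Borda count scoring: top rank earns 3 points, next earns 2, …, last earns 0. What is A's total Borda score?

Borda scores:
  A: 2 + 0 + 1 + 1 + 3 = 7
  B: 0 + 1 + 0 + 0 + 1 = 2
  C: 3 + 3 + 2 + 3 + 0 = 11
  D: 1 + 2 + 3 + 2 + 2 = 10

7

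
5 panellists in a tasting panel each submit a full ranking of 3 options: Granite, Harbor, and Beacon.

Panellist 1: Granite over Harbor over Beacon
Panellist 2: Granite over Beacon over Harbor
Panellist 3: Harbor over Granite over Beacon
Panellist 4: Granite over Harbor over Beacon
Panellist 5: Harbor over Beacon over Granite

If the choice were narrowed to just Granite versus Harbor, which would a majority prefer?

Granite

Ballots ranking Granite above Harbor: 3.
Ballots ranking Harbor above Granite: 2.
Granite wins the head-to-head, 3–2.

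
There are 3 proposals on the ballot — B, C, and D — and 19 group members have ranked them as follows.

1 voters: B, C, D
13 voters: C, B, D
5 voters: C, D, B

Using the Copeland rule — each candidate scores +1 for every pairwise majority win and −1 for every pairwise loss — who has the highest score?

C

Pairwise results:
  B vs C: C wins 18–1.
  B vs D: B wins 14–5.
  C vs D: C wins 19–0.
Copeland scores (wins − losses):
  B: 1 − 1 = 0
  C: 2 − 0 = 2
  D: 0 − 2 = -2
C has the best Copeland score.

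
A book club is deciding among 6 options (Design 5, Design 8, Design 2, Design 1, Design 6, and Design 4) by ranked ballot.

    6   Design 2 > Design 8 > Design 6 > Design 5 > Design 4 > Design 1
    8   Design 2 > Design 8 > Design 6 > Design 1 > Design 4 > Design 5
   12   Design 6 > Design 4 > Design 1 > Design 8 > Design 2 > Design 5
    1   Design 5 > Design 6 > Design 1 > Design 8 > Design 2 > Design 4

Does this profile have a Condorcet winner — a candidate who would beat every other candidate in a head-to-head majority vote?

Yes

Head-to-head results (27 voters total):
Design 5 vs Design 8: Design 8 wins 26–1.
Design 5 vs Design 2: Design 2 wins 26–1.
Design 5 vs Design 1: Design 1 wins 20–7.
Design 5 vs Design 6: Design 6 wins 26–1.
Design 5 vs Design 4: Design 4 wins 20–7.
Design 8 vs Design 2: Design 2 wins 14–13.
Design 8 vs Design 1: Design 8 wins 14–13.
Design 8 vs Design 6: Design 8 wins 14–13.
Design 8 vs Design 4: Design 8 wins 15–12.
Design 2 vs Design 1: Design 2 wins 14–13.
Design 2 vs Design 6: Design 2 wins 14–13.
Design 2 vs Design 4: Design 2 wins 15–12.
Design 1 vs Design 6: Design 6 wins 27–0.
Design 1 vs Design 4: Design 4 wins 18–9.
Design 6 vs Design 4: Design 6 wins 27–0.
Design 2 beats each rival — Design 5 (26–1), Design 8 (14–13), Design 1 (14–13), Design 6 (14–13), Design 4 (15–12) — so Design 2 is the Condorcet winner.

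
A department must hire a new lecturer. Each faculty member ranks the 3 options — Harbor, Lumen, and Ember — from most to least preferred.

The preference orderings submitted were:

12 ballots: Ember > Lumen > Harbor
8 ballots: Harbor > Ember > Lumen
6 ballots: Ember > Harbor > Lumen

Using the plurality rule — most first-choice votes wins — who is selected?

First-place vote totals:
  Harbor: 8
  Lumen: 0
  Ember: 18
Ember has the most first-place votes.

Ember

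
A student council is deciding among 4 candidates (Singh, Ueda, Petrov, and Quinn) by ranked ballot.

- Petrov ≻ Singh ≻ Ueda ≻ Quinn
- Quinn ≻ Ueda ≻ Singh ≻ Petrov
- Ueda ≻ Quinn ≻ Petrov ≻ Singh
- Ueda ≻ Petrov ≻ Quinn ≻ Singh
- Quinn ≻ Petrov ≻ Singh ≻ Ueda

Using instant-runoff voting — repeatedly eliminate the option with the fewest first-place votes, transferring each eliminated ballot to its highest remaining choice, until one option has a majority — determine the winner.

Ueda

Round 1: Ueda 2, Quinn 2, Petrov 1, Singh 0. Singh has the fewest and is eliminated.
Round 2: Ueda 2, Quinn 2, Petrov 1. Petrov has the fewest and is eliminated.
Round 3: Ueda 3, Quinn 2. Ueda has a majority.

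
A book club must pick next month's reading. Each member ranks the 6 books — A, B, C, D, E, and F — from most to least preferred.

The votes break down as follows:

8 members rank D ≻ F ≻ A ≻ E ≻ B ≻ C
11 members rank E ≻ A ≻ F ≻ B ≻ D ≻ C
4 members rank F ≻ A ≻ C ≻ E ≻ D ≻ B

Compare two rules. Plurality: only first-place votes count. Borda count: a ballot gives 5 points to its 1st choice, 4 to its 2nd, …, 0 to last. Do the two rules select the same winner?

Plurality first-place counts: A 0, B 0, C 0, D 8, E 11, F 4 → E.
Borda totals: A 84, B 30, C 12, D 55, E 79, F 85 → F.
The two rules disagree: plurality picks E, Borda picks F.

No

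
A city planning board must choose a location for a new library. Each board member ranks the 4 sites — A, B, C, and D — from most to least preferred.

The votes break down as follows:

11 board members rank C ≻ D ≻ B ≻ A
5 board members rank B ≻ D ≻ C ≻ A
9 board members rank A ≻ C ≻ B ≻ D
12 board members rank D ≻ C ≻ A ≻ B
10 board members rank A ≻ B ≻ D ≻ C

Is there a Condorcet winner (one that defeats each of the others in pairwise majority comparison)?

No

Head-to-head results (47 voters total):
A vs B: A wins 31–16.
A vs C: C wins 28–19.
A vs D: D wins 28–19.
B vs C: C wins 32–15.
B vs D: B wins 24–23.
C vs D: D wins 27–20.
No candidate beats all others: A beats B beats D beats A, a majority cycle.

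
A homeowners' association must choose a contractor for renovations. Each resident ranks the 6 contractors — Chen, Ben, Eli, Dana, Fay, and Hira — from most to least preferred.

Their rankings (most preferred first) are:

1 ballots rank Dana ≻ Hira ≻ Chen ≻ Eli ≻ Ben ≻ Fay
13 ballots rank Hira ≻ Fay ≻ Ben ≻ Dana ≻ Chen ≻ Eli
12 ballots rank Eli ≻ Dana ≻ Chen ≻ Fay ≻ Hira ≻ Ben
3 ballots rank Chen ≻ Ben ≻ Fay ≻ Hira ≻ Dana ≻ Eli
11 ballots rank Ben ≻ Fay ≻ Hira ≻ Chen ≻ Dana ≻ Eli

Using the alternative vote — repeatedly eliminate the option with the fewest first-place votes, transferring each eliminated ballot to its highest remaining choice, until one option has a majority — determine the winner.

Hira

Round 1: Hira 13, Eli 12, Ben 11, Chen 3, Dana 1, Fay 0. Fay has the fewest and is eliminated.
Round 2: Hira 13, Eli 12, Ben 11, Chen 3, Dana 1. Dana has the fewest and is eliminated.
Round 3: Hira 14, Eli 12, Ben 11, Chen 3. Chen has the fewest and is eliminated.
Round 4: Ben 14, Hira 14, Eli 12. Eli has the fewest and is eliminated.
Round 5: Hira 26, Ben 14. Hira has a majority.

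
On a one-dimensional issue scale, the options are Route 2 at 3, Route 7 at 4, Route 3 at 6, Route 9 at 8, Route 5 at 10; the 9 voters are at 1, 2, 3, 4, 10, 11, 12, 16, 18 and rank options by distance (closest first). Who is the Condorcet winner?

With single-peaked preferences on a line, the Condorcet winner is the candidate closest to the median voter.
The median voter (position 10) is closest to Route 5 at 10.
Check: Route 5 vs Route 9 — voters closer to Route 5: 5 of 9.

Route 5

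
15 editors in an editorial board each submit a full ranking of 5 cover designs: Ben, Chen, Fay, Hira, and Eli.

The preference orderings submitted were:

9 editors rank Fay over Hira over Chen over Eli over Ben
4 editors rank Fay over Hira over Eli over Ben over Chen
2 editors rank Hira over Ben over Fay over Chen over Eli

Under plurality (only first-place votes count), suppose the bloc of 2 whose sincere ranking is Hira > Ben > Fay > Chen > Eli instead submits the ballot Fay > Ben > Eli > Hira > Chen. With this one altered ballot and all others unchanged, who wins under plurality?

First-place totals with the altered ballot: Ben 0, Chen 0, Fay 15, Hira 0, Eli 0.
The winner is unchanged: still Fay.

Fay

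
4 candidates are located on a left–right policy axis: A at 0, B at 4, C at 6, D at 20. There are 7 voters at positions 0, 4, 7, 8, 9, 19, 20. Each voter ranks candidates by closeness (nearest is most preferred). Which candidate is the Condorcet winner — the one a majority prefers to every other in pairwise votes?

With single-peaked preferences on a line, the Condorcet winner is the candidate closest to the median voter.
The median voter (position 8) is closest to C at 6.
Check: C vs B — voters closer to C: 5 of 7.

C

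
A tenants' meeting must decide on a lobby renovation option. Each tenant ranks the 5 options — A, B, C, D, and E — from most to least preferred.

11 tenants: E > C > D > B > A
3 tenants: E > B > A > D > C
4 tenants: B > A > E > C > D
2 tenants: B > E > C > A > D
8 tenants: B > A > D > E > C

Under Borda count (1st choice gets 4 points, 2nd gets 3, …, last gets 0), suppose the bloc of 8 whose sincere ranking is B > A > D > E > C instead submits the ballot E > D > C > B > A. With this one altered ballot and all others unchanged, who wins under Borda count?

Borda totals with the altered ballot: A 20, B 52, C 57, D 49, E 102.
The winner is unchanged: still E.

E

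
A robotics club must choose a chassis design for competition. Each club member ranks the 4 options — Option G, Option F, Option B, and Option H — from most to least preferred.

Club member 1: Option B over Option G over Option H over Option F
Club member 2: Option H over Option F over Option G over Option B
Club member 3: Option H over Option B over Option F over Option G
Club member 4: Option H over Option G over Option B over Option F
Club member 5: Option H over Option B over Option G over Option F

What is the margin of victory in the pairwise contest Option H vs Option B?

3

Ballots ranking Option H above Option B: 4.
Ballots ranking Option B above Option H: 1.
Option H wins 4–1, a margin of 3.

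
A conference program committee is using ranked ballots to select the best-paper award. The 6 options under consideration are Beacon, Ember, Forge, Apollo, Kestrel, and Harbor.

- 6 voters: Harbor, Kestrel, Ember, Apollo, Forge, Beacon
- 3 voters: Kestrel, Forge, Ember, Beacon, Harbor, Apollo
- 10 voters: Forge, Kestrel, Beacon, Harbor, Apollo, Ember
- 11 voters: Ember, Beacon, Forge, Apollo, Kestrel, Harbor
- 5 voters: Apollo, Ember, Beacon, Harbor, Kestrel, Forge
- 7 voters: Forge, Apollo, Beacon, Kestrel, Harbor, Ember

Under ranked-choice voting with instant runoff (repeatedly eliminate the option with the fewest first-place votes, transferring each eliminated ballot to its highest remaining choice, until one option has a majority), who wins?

Round 1: Forge 17, Ember 11, Harbor 6, Apollo 5, Kestrel 3, Beacon 0. Beacon has the fewest and is eliminated.
Round 2: Forge 17, Ember 11, Harbor 6, Apollo 5, Kestrel 3. Kestrel has the fewest and is eliminated.
Round 3: Forge 20, Ember 11, Harbor 6, Apollo 5. Apollo has the fewest and is eliminated.
Round 4: Forge 20, Ember 16, Harbor 6. Harbor has the fewest and is eliminated.
Round 5: Ember 22, Forge 20. Ember has a majority.

Ember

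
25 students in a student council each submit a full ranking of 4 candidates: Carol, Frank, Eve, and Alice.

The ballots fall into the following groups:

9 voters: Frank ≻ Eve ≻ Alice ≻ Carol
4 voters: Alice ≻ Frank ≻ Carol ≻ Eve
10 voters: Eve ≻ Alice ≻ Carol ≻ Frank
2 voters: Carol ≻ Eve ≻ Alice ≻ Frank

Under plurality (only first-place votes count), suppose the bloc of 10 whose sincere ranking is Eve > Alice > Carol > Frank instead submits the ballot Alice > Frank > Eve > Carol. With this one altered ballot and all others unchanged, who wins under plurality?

Alice

First-place totals with the altered ballot: Carol 2, Frank 9, Eve 0, Alice 14.
The switch changes the winner from Eve to Alice.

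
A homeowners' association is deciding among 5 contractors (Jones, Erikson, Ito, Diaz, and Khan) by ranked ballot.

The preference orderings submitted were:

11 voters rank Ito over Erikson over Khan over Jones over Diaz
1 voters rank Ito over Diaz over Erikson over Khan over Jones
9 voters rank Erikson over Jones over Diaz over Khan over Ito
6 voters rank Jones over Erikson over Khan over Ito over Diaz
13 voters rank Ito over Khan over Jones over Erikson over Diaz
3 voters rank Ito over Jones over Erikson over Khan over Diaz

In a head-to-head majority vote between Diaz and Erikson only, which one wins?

Erikson

Ballots ranking Diaz above Erikson: 1.
Ballots ranking Erikson above Diaz: 11+9+6+13+3 = 42.
Erikson wins the head-to-head, 42–1.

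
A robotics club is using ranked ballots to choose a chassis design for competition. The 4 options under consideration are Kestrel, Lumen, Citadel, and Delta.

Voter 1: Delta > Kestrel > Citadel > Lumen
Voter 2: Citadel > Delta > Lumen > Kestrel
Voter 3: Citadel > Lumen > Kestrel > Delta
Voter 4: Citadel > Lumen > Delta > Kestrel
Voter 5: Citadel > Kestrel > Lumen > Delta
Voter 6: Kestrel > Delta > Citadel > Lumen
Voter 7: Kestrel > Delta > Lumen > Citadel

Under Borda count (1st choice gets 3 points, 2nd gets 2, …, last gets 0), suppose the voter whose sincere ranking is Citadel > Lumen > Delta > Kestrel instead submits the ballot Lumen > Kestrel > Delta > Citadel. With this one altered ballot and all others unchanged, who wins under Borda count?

Borda totals with the altered ballot: Kestrel 13, Lumen 8, Citadel 11, Delta 10.
The switch changes the winner from Citadel to Kestrel.

Kestrel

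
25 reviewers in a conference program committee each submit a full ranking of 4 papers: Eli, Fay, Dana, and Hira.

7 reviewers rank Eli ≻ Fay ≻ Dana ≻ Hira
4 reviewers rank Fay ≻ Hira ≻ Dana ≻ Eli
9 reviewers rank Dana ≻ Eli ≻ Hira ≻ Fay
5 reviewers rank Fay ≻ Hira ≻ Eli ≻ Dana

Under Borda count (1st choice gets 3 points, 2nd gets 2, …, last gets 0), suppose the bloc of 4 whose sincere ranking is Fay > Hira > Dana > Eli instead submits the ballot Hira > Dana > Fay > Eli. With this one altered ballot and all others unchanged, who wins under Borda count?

Eli

Borda totals with the altered ballot: Eli 44, Fay 33, Dana 42, Hira 31.
The winner is unchanged: still Eli.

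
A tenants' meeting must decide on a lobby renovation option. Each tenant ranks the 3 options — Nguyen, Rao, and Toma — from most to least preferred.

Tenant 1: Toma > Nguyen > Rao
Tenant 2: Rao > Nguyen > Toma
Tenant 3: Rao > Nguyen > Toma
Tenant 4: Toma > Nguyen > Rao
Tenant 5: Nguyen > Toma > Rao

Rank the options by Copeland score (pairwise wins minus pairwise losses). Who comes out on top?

Nguyen

Pairwise results:
  Nguyen vs Rao: Nguyen wins 3–2.
  Nguyen vs Toma: Nguyen wins 3–2.
  Rao vs Toma: Toma wins 3–2.
Copeland scores (wins − losses):
  Nguyen: 2 − 0 = 2
  Rao: 0 − 2 = -2
  Toma: 1 − 1 = 0
Nguyen has the best Copeland score.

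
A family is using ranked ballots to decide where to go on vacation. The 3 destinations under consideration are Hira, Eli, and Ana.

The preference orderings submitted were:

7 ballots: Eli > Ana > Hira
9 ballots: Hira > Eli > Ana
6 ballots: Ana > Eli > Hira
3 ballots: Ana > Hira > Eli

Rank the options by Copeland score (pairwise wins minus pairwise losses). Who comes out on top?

Pairwise results:
  Hira vs Eli: Eli wins 13–12.
  Hira vs Ana: Ana wins 16–9.
  Eli vs Ana: Eli wins 16–9.
Copeland scores (wins − losses):
  Hira: 0 − 2 = -2
  Eli: 2 − 0 = 2
  Ana: 1 − 1 = 0
Eli has the best Copeland score.

Eli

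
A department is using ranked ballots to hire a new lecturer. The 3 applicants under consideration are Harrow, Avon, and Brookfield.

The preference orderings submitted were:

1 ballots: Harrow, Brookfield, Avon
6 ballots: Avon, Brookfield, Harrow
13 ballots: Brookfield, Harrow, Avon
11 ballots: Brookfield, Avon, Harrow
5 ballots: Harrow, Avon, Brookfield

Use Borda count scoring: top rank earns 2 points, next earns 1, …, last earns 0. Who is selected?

Borda scores:
  Harrow: 2 + 6·0 + 13·1 + 11·0 + 5·2 = 25
  Avon: 0 + 6·2 + 13·0 + 11·1 + 5·1 = 28
  Brookfield: 1 + 6·1 + 13·2 + 11·2 + 5·0 = 55
Brookfield has the highest total.

Brookfield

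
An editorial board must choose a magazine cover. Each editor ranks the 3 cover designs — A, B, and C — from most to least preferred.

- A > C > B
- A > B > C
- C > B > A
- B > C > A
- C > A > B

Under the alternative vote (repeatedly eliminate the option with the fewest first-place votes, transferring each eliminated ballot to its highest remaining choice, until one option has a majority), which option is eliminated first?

Round 1: A 2, C 2, B 1. B has the fewest and is eliminated.
Round 2: C 3, A 2. C has a majority.

B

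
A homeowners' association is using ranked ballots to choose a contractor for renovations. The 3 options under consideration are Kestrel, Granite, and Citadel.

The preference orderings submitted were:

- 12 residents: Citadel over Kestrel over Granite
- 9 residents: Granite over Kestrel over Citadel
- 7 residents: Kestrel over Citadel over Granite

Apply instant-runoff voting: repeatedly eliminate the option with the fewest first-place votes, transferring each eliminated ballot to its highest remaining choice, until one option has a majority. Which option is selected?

Citadel

Round 1: Citadel 12, Granite 9, Kestrel 7. Kestrel has the fewest and is eliminated.
Round 2: Citadel 19, Granite 9. Citadel has a majority.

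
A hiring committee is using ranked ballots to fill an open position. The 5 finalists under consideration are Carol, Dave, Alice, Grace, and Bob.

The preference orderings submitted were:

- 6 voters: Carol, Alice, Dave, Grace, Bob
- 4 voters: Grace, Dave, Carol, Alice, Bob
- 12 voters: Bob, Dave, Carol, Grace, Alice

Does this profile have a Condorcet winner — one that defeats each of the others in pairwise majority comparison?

Yes

Head-to-head results (22 voters total):
Carol vs Dave: Dave wins 16–6.
Carol vs Alice: Carol wins 22–0.
Carol vs Grace: Carol wins 18–4.
Carol vs Bob: Bob wins 12–10.
Dave vs Alice: Dave wins 16–6.
Dave vs Grace: Dave wins 18–4.
Dave vs Bob: Bob wins 12–10.
Alice vs Grace: Grace wins 16–6.
Alice vs Bob: Bob wins 12–10.
Grace vs Bob: Bob wins 12–10.
Bob beats each rival — Carol (12–10), Dave (12–10), Alice (12–10), Grace (12–10) — so Bob is the Condorcet winner.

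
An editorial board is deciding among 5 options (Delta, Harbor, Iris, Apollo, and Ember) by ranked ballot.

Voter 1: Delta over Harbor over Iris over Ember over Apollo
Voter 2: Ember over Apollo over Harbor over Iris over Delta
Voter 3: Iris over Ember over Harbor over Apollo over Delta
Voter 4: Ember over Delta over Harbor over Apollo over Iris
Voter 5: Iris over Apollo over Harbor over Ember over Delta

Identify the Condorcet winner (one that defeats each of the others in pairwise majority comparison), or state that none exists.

No Condorcet winner

Head-to-head results (5 voters total):
Delta vs Harbor: Harbor wins 3–2.
Delta vs Iris: Iris wins 3–2.
Delta vs Apollo: Apollo wins 3–2.
Delta vs Ember: Ember wins 4–1.
Harbor vs Iris: Harbor wins 3–2.
Harbor vs Apollo: Harbor wins 3–2.
Harbor vs Ember: Ember wins 3–2.
Iris vs Apollo: Iris wins 3–2.
Iris vs Ember: Iris wins 3–2.
Apollo vs Ember: Ember wins 4–1.
No candidate beats all others: Harbor beats Iris beats Ember beats Harbor, a majority cycle.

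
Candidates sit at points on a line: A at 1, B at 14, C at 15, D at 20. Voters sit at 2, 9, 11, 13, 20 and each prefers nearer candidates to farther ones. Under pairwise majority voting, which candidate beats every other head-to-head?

B

With single-peaked preferences on a line, the Condorcet winner is the candidate closest to the median voter.
The median voter (position 11) is closest to B at 14.
Check: B vs C — voters closer to B: 4 of 5.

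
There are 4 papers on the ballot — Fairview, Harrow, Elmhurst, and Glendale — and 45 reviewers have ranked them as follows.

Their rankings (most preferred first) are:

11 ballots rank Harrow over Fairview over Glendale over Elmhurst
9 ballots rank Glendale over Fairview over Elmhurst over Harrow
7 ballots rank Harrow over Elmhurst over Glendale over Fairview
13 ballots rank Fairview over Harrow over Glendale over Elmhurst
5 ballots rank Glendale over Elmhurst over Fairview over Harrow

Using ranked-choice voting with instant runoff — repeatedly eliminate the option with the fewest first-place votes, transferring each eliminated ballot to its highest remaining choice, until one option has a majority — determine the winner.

Round 1: Harrow 18, Glendale 14, Fairview 13, Elmhurst 0. Elmhurst has the fewest and is eliminated.
Round 2: Harrow 18, Glendale 14, Fairview 13. Fairview has the fewest and is eliminated.
Round 3: Harrow 31, Glendale 14. Harrow has a majority.

Harrow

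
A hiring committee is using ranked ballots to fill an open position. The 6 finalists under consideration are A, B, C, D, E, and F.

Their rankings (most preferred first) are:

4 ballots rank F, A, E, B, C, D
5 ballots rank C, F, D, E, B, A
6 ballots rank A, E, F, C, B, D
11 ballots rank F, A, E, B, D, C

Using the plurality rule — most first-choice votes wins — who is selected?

F

First-place vote totals:
  A: 6
  B: 0
  C: 5
  D: 0
  E: 0
  F: 15
F has the most first-place votes.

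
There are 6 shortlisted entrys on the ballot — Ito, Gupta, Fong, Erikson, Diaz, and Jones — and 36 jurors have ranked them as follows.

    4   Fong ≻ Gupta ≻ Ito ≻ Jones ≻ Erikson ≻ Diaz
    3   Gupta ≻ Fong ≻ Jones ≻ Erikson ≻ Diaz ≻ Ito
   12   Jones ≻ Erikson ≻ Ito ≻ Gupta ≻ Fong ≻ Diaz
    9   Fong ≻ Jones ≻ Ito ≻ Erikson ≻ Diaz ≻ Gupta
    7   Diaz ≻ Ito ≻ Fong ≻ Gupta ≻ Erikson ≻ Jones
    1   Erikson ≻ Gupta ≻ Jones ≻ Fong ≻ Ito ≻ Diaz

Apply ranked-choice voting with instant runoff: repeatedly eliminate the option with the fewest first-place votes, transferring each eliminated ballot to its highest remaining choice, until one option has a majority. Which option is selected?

Round 1: Fong 13, Jones 12, Diaz 7, Gupta 3, Erikson 1, Ito 0. Ito has the fewest and is eliminated.
Round 2: Fong 13, Jones 12, Diaz 7, Gupta 3, Erikson 1. Erikson has the fewest and is eliminated.
Round 3: Fong 13, Jones 12, Diaz 7, Gupta 4. Gupta has the fewest and is eliminated.
Round 4: Fong 16, Jones 13, Diaz 7. Diaz has the fewest and is eliminated.
Round 5: Fong 23, Jones 13. Fong has a majority.

Fong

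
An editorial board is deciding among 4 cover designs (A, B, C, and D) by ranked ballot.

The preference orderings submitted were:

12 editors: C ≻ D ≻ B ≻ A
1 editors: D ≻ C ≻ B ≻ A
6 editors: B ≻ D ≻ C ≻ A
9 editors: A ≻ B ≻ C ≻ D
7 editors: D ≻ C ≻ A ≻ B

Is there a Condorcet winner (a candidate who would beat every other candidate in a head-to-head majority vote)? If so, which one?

Head-to-head results (35 voters total):
A vs B: B wins 19–16.
A vs C: C wins 26–9.
A vs D: D wins 26–9.
B vs C: C wins 20–15.
B vs D: D wins 20–15.
C vs D: C wins 21–14.
C beats each rival — A (26–9), B (20–15), D (21–14) — so C is the Condorcet winner.

C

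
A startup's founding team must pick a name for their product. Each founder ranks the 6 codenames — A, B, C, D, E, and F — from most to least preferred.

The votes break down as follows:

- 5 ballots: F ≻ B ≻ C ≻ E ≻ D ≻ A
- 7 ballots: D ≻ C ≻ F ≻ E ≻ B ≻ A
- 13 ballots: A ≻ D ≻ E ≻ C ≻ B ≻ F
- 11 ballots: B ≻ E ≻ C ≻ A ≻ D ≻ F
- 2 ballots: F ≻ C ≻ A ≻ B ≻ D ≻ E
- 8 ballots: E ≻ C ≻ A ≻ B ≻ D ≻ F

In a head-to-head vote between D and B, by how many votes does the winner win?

6

Ballots ranking D above B: 7+13 = 20.
Ballots ranking B above D: 5+11+2+8 = 26.
B wins 26–20, a margin of 6.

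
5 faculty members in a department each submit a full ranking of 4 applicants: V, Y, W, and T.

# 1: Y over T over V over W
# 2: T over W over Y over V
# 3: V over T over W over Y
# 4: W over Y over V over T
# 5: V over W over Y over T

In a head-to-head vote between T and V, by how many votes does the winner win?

Ballots ranking T above V: 2.
Ballots ranking V above T: 3.
V wins 3–2, a margin of 1.

1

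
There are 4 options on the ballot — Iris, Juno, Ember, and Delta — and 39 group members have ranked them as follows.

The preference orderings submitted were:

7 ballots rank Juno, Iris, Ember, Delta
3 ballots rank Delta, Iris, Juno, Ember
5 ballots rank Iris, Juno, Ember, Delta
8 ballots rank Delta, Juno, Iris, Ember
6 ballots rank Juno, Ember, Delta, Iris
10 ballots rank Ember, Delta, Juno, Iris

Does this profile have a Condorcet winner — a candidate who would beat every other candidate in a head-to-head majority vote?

No

Head-to-head results (39 voters total):
Iris vs Juno: Juno wins 31–8.
Iris vs Ember: Iris wins 23–16.
Iris vs Delta: Delta wins 27–12.
Juno vs Ember: Juno wins 29–10.
Juno vs Delta: Delta wins 21–18.
Ember vs Delta: Ember wins 28–11.
No candidate beats all others: Iris beats Ember beats Delta beats Iris, a majority cycle.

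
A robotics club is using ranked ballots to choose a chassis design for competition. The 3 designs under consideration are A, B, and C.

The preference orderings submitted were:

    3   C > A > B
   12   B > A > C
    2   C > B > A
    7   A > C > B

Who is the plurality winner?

First-place vote totals:
  A: 7
  B: 12
  C: 5
B has the most first-place votes.

B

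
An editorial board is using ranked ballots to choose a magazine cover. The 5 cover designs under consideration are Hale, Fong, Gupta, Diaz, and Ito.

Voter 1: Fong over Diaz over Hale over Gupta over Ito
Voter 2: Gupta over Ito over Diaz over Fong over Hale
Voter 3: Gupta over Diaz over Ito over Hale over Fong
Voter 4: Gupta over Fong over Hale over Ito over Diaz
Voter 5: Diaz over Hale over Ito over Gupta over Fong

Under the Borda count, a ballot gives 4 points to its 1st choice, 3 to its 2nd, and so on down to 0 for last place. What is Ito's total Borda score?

8

Borda scores:
  Hale: 2 + 0 + 1 + 2 + 3 = 8
  Fong: 4 + 1 + 0 + 3 + 0 = 8
  Gupta: 1 + 4 + 4 + 4 + 1 = 14
  Diaz: 3 + 2 + 3 + 0 + 4 = 12
  Ito: 0 + 3 + 2 + 1 + 2 = 8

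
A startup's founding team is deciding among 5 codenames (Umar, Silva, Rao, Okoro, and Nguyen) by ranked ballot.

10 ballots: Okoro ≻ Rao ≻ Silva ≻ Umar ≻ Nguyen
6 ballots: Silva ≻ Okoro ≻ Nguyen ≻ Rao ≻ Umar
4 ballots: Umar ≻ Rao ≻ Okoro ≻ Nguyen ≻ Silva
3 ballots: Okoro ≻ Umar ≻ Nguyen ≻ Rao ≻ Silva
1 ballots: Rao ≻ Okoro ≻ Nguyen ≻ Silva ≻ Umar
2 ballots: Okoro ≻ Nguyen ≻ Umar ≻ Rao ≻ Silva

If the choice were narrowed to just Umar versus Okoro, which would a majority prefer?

Okoro

Ballots ranking Umar above Okoro: 4.
Ballots ranking Okoro above Umar: 10+6+3+1+2 = 22.
Okoro wins the head-to-head, 22–4.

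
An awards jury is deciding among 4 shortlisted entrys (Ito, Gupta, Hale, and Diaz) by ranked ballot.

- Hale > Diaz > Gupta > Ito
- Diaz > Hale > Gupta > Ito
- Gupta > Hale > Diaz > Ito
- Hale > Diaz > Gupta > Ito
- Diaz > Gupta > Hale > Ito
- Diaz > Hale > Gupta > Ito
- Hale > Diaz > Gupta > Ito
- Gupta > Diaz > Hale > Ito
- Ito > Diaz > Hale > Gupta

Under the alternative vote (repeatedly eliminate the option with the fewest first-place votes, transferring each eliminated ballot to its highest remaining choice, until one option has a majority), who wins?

Diaz

Round 1: Hale 3, Diaz 3, Gupta 2, Ito 1. Ito has the fewest and is eliminated.
Round 2: Diaz 4, Hale 3, Gupta 2. Gupta has the fewest and is eliminated.
Round 3: Diaz 5, Hale 4. Diaz has a majority.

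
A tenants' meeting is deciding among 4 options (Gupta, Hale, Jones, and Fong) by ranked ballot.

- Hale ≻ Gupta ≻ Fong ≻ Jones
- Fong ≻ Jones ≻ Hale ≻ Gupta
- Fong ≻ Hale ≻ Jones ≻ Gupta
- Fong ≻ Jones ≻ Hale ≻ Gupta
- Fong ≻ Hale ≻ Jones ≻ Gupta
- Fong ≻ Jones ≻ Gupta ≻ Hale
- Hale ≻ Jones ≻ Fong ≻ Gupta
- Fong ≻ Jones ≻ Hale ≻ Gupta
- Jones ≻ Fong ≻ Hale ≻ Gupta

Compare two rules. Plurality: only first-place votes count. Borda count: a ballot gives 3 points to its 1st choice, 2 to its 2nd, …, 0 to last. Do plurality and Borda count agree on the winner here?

Yes

Plurality first-place counts: Gupta 0, Hale 2, Jones 1, Fong 6 → Fong.
Borda totals: Gupta 3, Hale 14, Jones 15, Fong 22 → Fong.
The two rules agree on Fong.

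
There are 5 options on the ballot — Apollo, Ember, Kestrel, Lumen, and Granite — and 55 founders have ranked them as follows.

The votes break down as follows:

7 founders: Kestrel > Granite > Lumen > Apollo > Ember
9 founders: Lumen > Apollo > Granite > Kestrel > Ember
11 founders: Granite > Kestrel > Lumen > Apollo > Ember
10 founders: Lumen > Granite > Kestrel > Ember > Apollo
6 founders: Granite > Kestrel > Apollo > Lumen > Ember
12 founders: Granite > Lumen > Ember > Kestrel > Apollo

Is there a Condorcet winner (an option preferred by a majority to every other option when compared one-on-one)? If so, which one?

Head-to-head results (55 voters total):
Apollo vs Ember: Apollo wins 33–22.
Apollo vs Kestrel: Kestrel wins 46–9.
Apollo vs Lumen: Lumen wins 49–6.
Apollo vs Granite: Granite wins 46–9.
Ember vs Kestrel: Kestrel wins 43–12.
Ember vs Lumen: Lumen wins 55–0.
Ember vs Granite: Granite wins 55–0.
Kestrel vs Lumen: Lumen wins 31–24.
Kestrel vs Granite: Granite wins 48–7.
Lumen vs Granite: Granite wins 36–19.
Granite beats each rival — Apollo (46–9), Ember (55–0), Kestrel (48–7), Lumen (36–19) — so Granite is the Condorcet winner.

Granite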